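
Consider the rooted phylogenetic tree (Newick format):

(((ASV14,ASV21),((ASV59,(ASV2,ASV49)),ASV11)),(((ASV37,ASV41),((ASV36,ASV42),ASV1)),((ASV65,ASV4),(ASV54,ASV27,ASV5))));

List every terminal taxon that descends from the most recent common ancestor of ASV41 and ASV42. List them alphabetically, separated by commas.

Tracing ASV41: it sits inside (ASV37,ASV41).
Tracing ASV42: it sits inside (ASV36,ASV42).
The smallest clade enclosing both is ((ASV37,ASV41),((ASV36,ASV42),ASV1)); the answer is its 5 terminal taxa in alphabetical order.

ASV1, ASV36, ASV37, ASV41, ASV42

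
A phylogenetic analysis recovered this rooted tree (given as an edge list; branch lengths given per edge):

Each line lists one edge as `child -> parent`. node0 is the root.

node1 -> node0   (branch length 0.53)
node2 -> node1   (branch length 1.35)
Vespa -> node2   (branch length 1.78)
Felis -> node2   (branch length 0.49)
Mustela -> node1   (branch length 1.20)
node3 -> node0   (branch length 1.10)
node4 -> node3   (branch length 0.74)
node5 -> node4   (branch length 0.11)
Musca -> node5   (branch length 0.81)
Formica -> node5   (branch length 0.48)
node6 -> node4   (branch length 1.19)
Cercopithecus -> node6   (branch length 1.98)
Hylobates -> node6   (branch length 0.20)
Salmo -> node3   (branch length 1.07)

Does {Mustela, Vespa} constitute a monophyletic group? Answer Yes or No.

The MRCA of the listed taxa subtends ((Vespa,Felis),Mustela).
That clade also contains Felis, which is not in the proposed group, so the group is not monophyletic.

No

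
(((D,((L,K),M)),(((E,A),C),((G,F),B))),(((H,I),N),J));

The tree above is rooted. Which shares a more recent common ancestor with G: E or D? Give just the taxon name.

E

The MRCA of G and E subtends (((E,A),C),((G,F),B)) (6 taxa).
The MRCA of G and D subtends ((D,((L,K),M)),(((E,A),C),((G,F),B))) (10 taxa).
The first is nested inside the second, so G shares a more recent common ancestor with E.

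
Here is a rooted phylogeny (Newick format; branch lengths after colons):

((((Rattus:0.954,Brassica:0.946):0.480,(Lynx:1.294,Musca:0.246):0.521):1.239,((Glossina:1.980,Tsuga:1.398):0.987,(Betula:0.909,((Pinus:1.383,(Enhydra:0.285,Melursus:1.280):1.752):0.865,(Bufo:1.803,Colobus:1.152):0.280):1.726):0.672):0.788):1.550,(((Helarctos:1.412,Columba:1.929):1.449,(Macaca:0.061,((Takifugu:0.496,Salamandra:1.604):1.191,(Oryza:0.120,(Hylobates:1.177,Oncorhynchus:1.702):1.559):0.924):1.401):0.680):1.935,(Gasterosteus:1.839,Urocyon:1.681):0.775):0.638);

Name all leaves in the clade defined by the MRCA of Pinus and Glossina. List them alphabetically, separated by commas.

Tracing Pinus: it sits inside (Pinus,(Enhydra,Melursus)).
Tracing Glossina: it sits inside (Glossina,Tsuga).
The smallest clade enclosing both is ((Glossina,Tsuga),(Betula,((Pinus,(Enhydra,Melursus)),(Bufo,Colobus)))); the answer is its 8 terminal taxa in alphabetical order.

Betula, Bufo, Colobus, Enhydra, Glossina, Melursus, Pinus, Tsuga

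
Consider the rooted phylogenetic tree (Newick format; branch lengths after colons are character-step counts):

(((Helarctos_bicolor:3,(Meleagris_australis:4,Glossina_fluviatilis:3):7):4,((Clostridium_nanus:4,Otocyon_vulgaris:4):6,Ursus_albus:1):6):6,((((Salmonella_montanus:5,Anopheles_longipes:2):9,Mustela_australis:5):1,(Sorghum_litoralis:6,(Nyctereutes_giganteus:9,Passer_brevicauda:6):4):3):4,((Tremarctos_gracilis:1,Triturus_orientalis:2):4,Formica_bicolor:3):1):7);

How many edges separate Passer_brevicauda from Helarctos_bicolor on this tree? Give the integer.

8

The MRCA of Passer_brevicauda and Helarctos_bicolor is the root of the tree.
From Passer_brevicauda up to that node: 5 branches. From Helarctos_bicolor up to the same node: 3 branches. Total: 5 + 3 = 8.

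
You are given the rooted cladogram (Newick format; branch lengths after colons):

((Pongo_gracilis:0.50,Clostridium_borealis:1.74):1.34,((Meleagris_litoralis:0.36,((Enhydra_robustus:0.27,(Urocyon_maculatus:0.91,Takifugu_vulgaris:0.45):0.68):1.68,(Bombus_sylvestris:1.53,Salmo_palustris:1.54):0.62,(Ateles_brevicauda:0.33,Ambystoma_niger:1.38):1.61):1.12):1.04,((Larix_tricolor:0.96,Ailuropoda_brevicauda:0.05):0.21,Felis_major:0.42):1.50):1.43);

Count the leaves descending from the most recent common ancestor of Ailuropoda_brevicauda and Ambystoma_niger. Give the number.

11

The MRCA of Ailuropoda_brevicauda and Ambystoma_niger is the node subtending ((Meleagris_litoralis,((Enhydra_robustus,(Urocyon_maculatus,Takifugu_vulgaris)),(Bombus_sylvestris,Salmo_palustris),(Ateles_brevicauda,Ambystoma_niger))),((Larix_tricolor,Ailuropoda_brevicauda),Felis_major)).
That clade contains 11 terminal taxa: Ailuropoda_brevicauda, Ambystoma_niger, Ateles_brevicauda, Bombus_sylvestris, Enhydra_robustus, Felis_major, Larix_tricolor, Meleagris_litoralis, Salmo_palustris, Takifugu_vulgaris, Urocyon_maculatus.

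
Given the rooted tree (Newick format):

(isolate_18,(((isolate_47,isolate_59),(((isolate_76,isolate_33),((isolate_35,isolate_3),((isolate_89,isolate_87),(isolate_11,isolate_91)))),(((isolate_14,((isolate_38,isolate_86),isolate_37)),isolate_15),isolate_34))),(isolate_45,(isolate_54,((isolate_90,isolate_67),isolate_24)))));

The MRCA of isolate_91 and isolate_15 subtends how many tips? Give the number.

The MRCA of isolate_91 and isolate_15 is the node subtending (((isolate_76,isolate_33),((isolate_35,isolate_3),((isolate_89,isolate_87),(isolate_11,isolate_91)))),(((isolate_14,((isolate_38,isolate_86),isolate_37)),isolate_15),isolate_34)).
That clade contains 14 terminal taxa: isolate_11, isolate_14, isolate_15, isolate_3, isolate_33, isolate_34, isolate_35, isolate_37, isolate_38, isolate_76, isolate_86, isolate_87, isolate_89, isolate_91.

14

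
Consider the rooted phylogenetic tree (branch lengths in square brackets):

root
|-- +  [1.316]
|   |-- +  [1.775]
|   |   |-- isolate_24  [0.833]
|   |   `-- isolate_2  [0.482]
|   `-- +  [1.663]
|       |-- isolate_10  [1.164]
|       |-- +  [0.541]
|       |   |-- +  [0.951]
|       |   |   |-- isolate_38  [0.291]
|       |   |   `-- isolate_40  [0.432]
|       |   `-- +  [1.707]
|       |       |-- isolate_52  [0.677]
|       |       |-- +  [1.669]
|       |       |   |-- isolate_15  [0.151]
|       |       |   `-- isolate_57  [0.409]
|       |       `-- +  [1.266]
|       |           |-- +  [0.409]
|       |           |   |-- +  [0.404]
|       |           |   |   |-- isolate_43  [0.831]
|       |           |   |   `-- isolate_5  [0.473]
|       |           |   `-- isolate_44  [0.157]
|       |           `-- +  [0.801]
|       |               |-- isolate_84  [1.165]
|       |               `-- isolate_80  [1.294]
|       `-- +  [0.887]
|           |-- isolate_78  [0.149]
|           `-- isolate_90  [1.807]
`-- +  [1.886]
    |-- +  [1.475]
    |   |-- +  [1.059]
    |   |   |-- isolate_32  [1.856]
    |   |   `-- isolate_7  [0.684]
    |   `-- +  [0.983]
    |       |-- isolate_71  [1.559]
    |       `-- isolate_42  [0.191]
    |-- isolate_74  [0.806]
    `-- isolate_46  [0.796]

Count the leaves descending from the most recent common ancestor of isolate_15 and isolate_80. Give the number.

8

The MRCA of isolate_15 and isolate_80 is the node subtending (isolate_52,(isolate_15,isolate_57),(((isolate_43,isolate_5),isolate_44),(isolate_84,isolate_80))).
That clade contains 8 terminal taxa: isolate_15, isolate_43, isolate_44, isolate_5, isolate_52, isolate_57, isolate_80, isolate_84.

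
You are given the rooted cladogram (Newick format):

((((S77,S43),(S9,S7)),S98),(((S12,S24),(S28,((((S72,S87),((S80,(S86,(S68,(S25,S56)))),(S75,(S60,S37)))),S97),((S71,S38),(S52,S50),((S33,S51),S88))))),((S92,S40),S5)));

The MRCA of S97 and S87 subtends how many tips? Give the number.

11

The MRCA of S97 and S87 is the node subtending (((S72,S87),((S80,(S86,(S68,(S25,S56)))),(S75,(S60,S37)))),S97).
That clade contains 11 terminal taxa: S25, S37, S56, S60, S68, S72, S75, S80, S86, S87, S97.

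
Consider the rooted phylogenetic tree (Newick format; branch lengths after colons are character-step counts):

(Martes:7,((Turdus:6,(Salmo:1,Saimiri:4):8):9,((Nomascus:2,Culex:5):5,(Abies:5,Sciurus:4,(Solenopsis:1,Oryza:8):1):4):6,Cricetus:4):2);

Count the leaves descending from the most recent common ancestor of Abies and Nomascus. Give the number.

6

The MRCA of Abies and Nomascus is the node subtending ((Nomascus,Culex),(Abies,Sciurus,(Solenopsis,Oryza))).
That clade contains 6 terminal taxa: Abies, Culex, Nomascus, Oryza, Sciurus, Solenopsis.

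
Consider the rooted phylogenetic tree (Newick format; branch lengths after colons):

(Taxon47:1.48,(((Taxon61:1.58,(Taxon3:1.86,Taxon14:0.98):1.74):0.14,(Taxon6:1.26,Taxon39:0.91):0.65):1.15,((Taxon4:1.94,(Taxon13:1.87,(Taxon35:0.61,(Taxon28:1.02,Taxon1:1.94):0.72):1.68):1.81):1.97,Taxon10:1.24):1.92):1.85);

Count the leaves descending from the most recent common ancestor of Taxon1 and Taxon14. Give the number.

The MRCA of Taxon1 and Taxon14 is the node subtending (((Taxon61,(Taxon3,Taxon14)),(Taxon6,Taxon39)),((Taxon4,(Taxon13,(Taxon35,(Taxon28,Taxon1)))),Taxon10)).
That clade contains 11 terminal taxa: Taxon1, Taxon10, Taxon13, Taxon14, Taxon28, Taxon3, Taxon35, Taxon39, Taxon4, Taxon6, Taxon61.

11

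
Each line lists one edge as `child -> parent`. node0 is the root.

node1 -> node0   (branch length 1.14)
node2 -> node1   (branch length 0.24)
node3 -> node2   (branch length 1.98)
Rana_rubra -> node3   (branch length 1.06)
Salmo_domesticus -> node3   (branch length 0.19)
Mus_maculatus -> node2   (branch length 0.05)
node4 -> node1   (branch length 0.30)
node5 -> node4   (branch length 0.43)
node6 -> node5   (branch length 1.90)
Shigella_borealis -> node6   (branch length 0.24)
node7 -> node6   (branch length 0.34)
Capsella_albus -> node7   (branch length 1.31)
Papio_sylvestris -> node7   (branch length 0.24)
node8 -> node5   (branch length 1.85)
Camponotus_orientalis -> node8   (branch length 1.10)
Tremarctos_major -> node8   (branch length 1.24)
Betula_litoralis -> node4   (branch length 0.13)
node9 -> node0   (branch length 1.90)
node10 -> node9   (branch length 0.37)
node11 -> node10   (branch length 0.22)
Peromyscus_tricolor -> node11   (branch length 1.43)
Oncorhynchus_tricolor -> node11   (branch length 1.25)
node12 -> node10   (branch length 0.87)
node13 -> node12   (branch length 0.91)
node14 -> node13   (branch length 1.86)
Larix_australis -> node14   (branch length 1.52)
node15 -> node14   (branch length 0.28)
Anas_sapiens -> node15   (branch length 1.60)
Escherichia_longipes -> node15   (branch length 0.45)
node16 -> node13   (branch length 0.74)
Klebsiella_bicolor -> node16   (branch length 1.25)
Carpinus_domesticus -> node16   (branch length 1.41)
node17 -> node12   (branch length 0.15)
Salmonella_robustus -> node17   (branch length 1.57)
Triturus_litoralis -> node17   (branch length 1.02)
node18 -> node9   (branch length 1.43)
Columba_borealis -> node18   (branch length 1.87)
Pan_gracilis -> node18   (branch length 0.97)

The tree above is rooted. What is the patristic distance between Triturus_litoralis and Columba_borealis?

5.71

The path runs Triturus_litoralis → … → MRCA → … → Columba_borealis; the MRCA is the node subtending (((Peromyscus_tricolor,Oncorhynchus_tricolor),(((Larix_australis,(Anas_sapiens,Escherichia_longipes)),(Klebsiella_bicolor,Carpinus_domesticus)),(Salmonella_robustus,Triturus_litoralis))),(Columba_borealis,Pan_gracilis)).
Branch lengths along that path: 1.02 + 0.15 + 0.87 + 0.37 + 1.43 + 1.87 = 5.71.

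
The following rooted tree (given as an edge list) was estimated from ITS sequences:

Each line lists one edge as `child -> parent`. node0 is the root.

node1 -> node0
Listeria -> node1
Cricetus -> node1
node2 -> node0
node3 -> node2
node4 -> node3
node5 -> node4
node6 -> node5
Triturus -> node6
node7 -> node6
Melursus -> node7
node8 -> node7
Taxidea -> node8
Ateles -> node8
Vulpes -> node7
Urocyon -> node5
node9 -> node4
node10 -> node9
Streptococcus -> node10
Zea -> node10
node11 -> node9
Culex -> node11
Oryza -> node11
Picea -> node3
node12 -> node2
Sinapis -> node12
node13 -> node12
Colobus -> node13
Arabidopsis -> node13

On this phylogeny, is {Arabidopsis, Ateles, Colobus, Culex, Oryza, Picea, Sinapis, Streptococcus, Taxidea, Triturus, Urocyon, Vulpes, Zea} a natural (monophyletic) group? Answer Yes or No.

No

The MRCA of the listed taxa subtends (((((Triturus,(Melursus,(Taxidea,Ateles),Vulpes)),Urocyon),((Streptococcus,Zea),(Culex,Oryza))),Picea),(Sinapis,(Colobus,Arabidopsis))).
That clade also contains Melursus, which is not in the proposed group, so the group is not monophyletic.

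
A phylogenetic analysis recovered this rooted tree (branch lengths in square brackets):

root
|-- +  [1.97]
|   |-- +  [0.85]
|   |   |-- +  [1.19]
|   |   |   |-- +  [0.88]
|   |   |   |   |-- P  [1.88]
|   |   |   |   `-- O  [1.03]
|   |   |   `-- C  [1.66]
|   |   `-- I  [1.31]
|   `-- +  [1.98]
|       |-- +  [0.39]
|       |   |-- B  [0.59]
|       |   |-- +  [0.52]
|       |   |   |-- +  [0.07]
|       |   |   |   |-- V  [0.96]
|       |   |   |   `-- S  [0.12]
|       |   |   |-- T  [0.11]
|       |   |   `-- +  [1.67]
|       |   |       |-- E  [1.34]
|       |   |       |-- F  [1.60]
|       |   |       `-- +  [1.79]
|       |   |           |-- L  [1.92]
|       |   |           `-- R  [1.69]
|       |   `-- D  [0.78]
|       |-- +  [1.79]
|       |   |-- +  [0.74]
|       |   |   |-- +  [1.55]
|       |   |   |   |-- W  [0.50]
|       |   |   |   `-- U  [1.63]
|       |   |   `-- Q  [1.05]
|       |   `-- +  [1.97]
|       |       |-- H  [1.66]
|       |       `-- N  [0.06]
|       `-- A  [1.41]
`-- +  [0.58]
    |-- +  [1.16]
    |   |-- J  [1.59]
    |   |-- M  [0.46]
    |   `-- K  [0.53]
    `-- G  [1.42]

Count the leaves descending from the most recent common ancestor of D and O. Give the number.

The MRCA of D and O is the node subtending ((((P,O),C),I),((B,((V,S),T,(E,F,(L,R))),D),(((W,U),Q),(H,N)),A)).
That clade contains 19 terminal taxa: A, B, C, D, E, F, H, I, L, N, O, P, Q, R, S, T, U, V, W.

19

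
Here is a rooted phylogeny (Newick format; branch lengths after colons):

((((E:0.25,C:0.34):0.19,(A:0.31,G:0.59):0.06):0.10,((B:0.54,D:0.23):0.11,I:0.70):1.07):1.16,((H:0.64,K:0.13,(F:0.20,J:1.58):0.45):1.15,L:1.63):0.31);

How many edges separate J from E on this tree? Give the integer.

8

The MRCA of J and E is the root of the tree.
From J up to that node: 4 branches. From E up to the same node: 4 branches. Total: 4 + 4 = 8.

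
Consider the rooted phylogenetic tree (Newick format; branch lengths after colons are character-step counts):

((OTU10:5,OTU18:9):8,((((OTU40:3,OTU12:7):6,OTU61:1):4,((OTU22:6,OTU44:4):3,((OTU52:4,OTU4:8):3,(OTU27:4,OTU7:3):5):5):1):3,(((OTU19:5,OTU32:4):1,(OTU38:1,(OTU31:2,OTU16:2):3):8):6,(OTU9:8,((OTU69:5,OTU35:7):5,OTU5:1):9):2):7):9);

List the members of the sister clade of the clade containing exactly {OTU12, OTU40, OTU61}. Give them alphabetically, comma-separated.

The clade containing exactly {OTU12, OTU40, OTU61} attaches to the tree at the node subtending (((OTU40,OTU12),OTU61),((OTU22,OTU44),((OTU52,OTU4),(OTU27,OTU7)))).
The other lineage descending from that same node — the sister group — is ((OTU22,OTU44),((OTU52,OTU4),(OTU27,OTU7))); its 6 tips in alphabetical order are the answer.

OTU22, OTU27, OTU4, OTU44, OTU52, OTU7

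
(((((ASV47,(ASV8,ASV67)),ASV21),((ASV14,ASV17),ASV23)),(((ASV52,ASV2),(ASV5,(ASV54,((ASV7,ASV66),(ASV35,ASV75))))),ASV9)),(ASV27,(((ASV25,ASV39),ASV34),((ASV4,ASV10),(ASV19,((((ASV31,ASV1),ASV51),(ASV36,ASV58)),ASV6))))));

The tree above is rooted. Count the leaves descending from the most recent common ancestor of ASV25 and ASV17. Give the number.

The MRCA of ASV25 and ASV17 is the root, so the clade is the entire tree.
That clade contains 29 terminal taxa: ASV1, ASV10, ASV14, ASV17, ASV19, ASV2, ASV21, ASV23, ASV25, ASV27, ASV31, ASV34, ASV35, ASV36, ASV39, ASV4, ASV47, ASV5, ASV51, ASV52, ASV54, ASV58, ASV6, ASV66, ASV67, ASV7, ASV75, ASV8, ASV9.

29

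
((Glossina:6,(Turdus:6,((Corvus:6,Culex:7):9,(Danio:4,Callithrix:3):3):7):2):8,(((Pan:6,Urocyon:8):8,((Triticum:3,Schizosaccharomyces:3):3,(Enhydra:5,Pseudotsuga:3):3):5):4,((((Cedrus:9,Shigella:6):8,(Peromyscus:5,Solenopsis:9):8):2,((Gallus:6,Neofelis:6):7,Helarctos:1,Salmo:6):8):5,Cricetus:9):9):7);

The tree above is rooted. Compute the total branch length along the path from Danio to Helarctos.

54

The path runs Danio → … → MRCA → … → Helarctos; the MRCA is the root of the tree.
Branch lengths along that path: 4 + 3 + 7 + 2 + 8 + 7 + 9 + 5 + 8 + 1 = 54.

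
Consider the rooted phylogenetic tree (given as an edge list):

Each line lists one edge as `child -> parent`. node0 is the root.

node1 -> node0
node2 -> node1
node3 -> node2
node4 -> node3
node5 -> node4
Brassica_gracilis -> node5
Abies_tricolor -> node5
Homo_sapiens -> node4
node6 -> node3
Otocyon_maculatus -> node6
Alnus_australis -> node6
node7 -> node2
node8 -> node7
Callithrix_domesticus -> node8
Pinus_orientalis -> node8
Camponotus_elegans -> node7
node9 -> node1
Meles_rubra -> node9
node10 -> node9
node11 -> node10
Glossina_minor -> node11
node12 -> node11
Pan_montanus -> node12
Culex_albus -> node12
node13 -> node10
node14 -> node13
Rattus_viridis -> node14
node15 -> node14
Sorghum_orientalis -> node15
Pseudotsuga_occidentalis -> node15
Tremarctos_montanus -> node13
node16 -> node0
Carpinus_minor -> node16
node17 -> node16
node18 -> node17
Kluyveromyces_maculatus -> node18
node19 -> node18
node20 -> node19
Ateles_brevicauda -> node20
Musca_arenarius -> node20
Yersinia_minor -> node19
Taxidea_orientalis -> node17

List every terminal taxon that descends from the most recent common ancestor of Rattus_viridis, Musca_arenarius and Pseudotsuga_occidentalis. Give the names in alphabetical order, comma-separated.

Tracing Rattus_viridis: it sits inside (Rattus_viridis,(Sorghum_orientalis,Pseudotsuga_occidentalis)).
Tracing Musca_arenarius: it sits inside (Ateles_brevicauda,Musca_arenarius).
Tracing Pseudotsuga_occidentalis: it sits inside (Sorghum_orientalis,Pseudotsuga_occidentalis).
The smallest clade enclosing all 3 is the whole tree (their MRCA is the root), so the answer is all 22 tips in alphabetical order.

Abies_tricolor, Alnus_australis, Ateles_brevicauda, Brassica_gracilis, Callithrix_domesticus, Camponotus_elegans, Carpinus_minor, Culex_albus, Glossina_minor, Homo_sapiens, Kluyveromyces_maculatus, Meles_rubra, Musca_arenarius, Otocyon_maculatus, Pan_montanus, Pinus_orientalis, Pseudotsuga_occidentalis, Rattus_viridis, Sorghum_orientalis, Taxidea_orientalis, Tremarctos_montanus, Yersinia_minor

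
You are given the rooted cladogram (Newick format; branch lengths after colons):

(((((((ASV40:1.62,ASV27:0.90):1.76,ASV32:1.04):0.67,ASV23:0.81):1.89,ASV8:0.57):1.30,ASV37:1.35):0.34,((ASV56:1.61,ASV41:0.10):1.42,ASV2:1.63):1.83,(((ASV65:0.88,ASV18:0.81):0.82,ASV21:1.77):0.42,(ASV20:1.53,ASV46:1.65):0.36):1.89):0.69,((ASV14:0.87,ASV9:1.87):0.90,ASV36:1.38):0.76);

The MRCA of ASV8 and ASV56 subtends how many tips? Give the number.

14

The MRCA of ASV8 and ASV56 is the node subtending ((((((ASV40,ASV27),ASV32),ASV23),ASV8),ASV37),((ASV56,ASV41),ASV2),(((ASV65,ASV18),ASV21),(ASV20,ASV46))).
That clade contains 14 terminal taxa: ASV18, ASV2, ASV20, ASV21, ASV23, ASV27, ASV32, ASV37, ASV40, ASV41, ASV46, ASV56, ASV65, ASV8.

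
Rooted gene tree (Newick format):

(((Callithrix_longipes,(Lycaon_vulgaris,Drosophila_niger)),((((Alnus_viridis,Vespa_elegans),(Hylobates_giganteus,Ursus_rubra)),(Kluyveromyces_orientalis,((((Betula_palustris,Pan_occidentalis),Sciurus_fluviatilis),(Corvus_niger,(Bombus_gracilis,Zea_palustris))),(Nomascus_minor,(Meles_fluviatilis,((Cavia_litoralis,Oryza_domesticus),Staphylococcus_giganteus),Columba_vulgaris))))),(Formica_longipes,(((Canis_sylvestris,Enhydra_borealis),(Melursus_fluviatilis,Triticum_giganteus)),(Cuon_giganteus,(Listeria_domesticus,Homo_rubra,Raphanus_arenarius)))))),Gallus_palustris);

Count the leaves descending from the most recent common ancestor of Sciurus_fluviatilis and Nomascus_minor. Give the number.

12

The MRCA of Sciurus_fluviatilis and Nomascus_minor is the node subtending ((((Betula_palustris,Pan_occidentalis),Sciurus_fluviatilis),(Corvus_niger,(Bombus_gracilis,Zea_palustris))),(Nomascus_minor,(Meles_fluviatilis,((Cavia_litoralis,Oryza_domesticus),Staphylococcus_giganteus),Columba_vulgaris))).
That clade contains 12 terminal taxa: Betula_palustris, Bombus_gracilis, Cavia_litoralis, Columba_vulgaris, Corvus_niger, Meles_fluviatilis, Nomascus_minor, Oryza_domesticus, Pan_occidentalis, Sciurus_fluviatilis, Staphylococcus_giganteus, Zea_palustris.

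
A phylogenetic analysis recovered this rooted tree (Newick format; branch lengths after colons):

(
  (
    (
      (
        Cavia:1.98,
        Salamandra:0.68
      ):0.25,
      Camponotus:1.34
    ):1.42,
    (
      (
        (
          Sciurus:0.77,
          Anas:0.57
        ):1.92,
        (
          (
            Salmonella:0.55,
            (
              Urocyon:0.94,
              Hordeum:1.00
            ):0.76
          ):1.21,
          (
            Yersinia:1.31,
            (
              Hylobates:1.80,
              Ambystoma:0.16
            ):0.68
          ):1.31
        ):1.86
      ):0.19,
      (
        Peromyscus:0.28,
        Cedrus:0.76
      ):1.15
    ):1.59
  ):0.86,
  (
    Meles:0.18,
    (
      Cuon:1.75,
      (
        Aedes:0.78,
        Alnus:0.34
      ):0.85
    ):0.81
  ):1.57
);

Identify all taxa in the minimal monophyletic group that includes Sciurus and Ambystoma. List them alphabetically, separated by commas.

Tracing Sciurus: it sits inside (Sciurus,Anas).
Tracing Ambystoma: it sits inside (Hylobates,Ambystoma).
The smallest clade enclosing both is ((Sciurus,Anas),((Salmonella,(Urocyon,Hordeum)),(Yersinia,(Hylobates,Ambystoma)))); the answer is its 8 terminal taxa in alphabetical order.

Ambystoma, Anas, Hordeum, Hylobates, Salmonella, Sciurus, Urocyon, Yersinia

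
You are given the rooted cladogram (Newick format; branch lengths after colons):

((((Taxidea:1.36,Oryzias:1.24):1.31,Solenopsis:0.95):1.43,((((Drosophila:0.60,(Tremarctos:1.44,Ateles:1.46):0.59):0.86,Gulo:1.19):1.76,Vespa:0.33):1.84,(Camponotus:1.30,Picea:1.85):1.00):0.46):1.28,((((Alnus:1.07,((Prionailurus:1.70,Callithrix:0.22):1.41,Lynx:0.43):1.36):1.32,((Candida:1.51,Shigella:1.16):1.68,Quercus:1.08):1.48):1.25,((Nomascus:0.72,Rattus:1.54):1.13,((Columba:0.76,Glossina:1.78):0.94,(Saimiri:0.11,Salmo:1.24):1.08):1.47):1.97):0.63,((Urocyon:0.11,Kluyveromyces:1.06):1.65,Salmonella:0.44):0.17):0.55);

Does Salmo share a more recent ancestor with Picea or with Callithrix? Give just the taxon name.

The MRCA of Salmo and Callithrix subtends (((Alnus,((Prionailurus,Callithrix),Lynx)),((Candida,Shigella),Quercus)),((Nomascus,Rattus),((Columba,Glossina),(Saimiri,Salmo)))) (13 taxa).
The MRCA of Salmo and Picea is the root, subtending the entire tree (26 taxa).
The first is nested inside the second, so Salmo shares a more recent common ancestor with Callithrix.

Callithrix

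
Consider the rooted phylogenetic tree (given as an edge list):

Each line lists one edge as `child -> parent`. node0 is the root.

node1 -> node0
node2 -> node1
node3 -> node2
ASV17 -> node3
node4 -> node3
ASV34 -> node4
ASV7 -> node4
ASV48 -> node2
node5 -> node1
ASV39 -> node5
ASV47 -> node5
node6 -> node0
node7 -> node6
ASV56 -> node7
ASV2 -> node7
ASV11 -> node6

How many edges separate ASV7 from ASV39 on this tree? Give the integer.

6

The MRCA of ASV7 and ASV39 is the node subtending (((ASV17,(ASV34,ASV7)),ASV48),(ASV39,ASV47)).
From ASV7 up to that node: 4 branches. From ASV39 up to the same node: 2 branches. Total: 4 + 2 = 6.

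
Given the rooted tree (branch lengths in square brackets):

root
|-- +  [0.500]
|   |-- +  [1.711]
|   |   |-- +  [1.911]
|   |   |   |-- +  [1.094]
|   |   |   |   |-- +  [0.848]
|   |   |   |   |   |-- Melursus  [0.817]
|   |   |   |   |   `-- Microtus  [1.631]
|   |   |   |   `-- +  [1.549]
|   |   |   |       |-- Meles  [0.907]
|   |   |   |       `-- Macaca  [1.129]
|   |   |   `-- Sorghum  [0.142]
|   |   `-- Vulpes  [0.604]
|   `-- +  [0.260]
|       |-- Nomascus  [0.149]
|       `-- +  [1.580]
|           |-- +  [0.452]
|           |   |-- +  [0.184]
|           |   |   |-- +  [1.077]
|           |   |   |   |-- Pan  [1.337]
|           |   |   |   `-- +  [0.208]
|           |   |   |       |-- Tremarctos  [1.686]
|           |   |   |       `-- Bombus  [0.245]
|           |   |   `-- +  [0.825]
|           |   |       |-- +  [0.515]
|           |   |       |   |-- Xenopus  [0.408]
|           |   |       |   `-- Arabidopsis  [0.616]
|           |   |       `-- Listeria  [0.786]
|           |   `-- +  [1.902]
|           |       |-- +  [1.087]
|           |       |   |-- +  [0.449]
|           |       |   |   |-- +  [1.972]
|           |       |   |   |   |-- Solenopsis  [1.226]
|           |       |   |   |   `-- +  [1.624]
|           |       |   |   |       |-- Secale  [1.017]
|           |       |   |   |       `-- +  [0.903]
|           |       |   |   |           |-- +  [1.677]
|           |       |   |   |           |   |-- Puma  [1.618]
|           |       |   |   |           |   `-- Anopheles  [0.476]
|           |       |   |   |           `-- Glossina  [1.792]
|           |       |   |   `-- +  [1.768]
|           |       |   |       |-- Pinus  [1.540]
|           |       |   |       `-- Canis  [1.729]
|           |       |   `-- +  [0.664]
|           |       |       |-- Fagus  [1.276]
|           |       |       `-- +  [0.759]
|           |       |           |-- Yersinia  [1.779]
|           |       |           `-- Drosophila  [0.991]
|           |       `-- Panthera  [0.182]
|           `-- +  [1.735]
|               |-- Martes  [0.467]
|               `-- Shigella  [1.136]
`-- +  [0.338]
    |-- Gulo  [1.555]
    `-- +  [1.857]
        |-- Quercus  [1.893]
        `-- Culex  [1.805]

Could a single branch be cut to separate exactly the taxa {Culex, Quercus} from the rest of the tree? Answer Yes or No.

Yes

The most recent common ancestor of these taxa subtends (Quercus,Culex).
That clade has exactly 2 tips — every listed taxon and nothing else — so the group is monophyletic.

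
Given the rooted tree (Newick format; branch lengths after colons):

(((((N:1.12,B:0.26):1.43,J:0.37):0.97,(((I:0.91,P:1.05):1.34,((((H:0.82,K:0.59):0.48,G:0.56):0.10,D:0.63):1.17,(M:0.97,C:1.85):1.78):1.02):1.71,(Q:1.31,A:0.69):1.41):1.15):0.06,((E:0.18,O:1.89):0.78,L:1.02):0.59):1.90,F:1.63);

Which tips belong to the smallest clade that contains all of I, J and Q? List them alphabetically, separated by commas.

Tracing I: it sits inside (I,P).
Tracing J: it sits inside ((N,B),J).
Tracing Q: it sits inside (Q,A).
The smallest clade enclosing all 3 is (((N,B),J),(((I,P),((((H,K),G),D),(M,C))),(Q,A))); the answer is its 13 terminal taxa in alphabetical order.

A, B, C, D, G, H, I, J, K, M, N, P, Q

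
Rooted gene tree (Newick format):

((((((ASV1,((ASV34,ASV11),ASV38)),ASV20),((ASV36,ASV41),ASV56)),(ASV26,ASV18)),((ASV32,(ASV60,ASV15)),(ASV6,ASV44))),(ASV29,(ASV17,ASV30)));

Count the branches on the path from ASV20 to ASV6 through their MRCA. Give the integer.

The MRCA of ASV20 and ASV6 is the node subtending (((((ASV1,((ASV34,ASV11),ASV38)),ASV20),((ASV36,ASV41),ASV56)),(ASV26,ASV18)),((ASV32,(ASV60,ASV15)),(ASV6,ASV44))).
From ASV20 up to that node: 4 branches. From ASV6 up to the same node: 3 branches. Total: 4 + 3 = 7.

7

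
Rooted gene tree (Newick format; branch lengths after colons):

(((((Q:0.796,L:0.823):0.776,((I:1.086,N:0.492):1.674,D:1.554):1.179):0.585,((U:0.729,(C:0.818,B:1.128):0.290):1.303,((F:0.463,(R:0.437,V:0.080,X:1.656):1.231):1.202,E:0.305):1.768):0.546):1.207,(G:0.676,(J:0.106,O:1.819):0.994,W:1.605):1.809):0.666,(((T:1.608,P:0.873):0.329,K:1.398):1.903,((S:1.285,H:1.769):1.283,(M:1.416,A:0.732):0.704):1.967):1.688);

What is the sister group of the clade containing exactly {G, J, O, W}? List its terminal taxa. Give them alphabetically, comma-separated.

The clade containing exactly {G, J, O, W} attaches to the tree at the node subtending ((((Q,L),((I,N),D)),((U,(C,B)),((F,(R,V,X)),E))),(G,(J,O),W)).
The other lineage descending from that same node — the sister group — is (((Q,L),((I,N),D)),((U,(C,B)),((F,(R,V,X)),E))); its 13 tips in alphabetical order are the answer.

B, C, D, E, F, I, L, N, Q, R, U, V, X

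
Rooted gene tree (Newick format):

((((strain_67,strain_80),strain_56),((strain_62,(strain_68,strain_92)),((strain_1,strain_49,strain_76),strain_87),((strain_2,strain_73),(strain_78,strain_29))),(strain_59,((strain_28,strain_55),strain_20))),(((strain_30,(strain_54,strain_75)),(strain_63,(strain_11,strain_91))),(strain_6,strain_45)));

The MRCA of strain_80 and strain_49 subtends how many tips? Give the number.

The MRCA of strain_80 and strain_49 is the node subtending (((strain_67,strain_80),strain_56),((strain_62,(strain_68,strain_92)),((strain_1,strain_49,strain_76),strain_87),((strain_2,strain_73),(strain_78,strain_29))),(strain_59,((strain_28,strain_55),strain_20))).
That clade contains 18 terminal taxa: strain_1, strain_2, strain_20, strain_28, strain_29, strain_49, strain_55, strain_56, strain_59, strain_62, strain_67, strain_68, strain_73, strain_76, strain_78, strain_80, strain_87, strain_92.

18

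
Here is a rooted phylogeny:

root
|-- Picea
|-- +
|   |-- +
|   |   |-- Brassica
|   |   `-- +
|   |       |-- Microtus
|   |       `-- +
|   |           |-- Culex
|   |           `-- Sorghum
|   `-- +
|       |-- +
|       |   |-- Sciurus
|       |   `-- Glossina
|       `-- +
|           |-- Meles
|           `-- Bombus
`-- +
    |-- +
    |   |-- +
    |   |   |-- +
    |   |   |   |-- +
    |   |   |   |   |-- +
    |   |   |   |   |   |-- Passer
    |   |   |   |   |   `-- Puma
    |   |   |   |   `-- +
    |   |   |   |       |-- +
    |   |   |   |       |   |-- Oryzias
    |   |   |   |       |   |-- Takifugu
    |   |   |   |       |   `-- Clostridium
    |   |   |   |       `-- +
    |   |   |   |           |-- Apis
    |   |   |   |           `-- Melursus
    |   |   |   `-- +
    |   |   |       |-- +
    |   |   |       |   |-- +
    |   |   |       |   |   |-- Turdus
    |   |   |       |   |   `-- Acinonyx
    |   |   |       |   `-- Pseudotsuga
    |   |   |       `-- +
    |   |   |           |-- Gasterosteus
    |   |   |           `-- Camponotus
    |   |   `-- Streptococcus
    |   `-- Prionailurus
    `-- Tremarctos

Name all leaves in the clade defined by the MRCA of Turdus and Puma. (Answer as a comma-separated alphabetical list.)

Acinonyx, Apis, Camponotus, Clostridium, Gasterosteus, Melursus, Oryzias, Passer, Pseudotsuga, Puma, Takifugu, Turdus

Tracing Turdus: it sits inside (Turdus,Acinonyx).
Tracing Puma: it sits inside (Passer,Puma).
The smallest clade enclosing both is (((Passer,Puma),((Oryzias,Takifugu,Clostridium),(Apis,Melursus))),(((Turdus,Acinonyx),Pseudotsuga),(Gasterosteus,Camponotus))); the answer is its 12 terminal taxa in alphabetical order.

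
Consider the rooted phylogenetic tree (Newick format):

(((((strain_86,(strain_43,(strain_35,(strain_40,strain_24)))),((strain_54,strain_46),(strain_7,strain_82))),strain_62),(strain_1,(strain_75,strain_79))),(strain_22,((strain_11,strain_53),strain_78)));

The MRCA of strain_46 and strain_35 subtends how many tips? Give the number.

9

The MRCA of strain_46 and strain_35 is the node subtending ((strain_86,(strain_43,(strain_35,(strain_40,strain_24)))),((strain_54,strain_46),(strain_7,strain_82))).
That clade contains 9 terminal taxa: strain_24, strain_35, strain_40, strain_43, strain_46, strain_54, strain_7, strain_82, strain_86.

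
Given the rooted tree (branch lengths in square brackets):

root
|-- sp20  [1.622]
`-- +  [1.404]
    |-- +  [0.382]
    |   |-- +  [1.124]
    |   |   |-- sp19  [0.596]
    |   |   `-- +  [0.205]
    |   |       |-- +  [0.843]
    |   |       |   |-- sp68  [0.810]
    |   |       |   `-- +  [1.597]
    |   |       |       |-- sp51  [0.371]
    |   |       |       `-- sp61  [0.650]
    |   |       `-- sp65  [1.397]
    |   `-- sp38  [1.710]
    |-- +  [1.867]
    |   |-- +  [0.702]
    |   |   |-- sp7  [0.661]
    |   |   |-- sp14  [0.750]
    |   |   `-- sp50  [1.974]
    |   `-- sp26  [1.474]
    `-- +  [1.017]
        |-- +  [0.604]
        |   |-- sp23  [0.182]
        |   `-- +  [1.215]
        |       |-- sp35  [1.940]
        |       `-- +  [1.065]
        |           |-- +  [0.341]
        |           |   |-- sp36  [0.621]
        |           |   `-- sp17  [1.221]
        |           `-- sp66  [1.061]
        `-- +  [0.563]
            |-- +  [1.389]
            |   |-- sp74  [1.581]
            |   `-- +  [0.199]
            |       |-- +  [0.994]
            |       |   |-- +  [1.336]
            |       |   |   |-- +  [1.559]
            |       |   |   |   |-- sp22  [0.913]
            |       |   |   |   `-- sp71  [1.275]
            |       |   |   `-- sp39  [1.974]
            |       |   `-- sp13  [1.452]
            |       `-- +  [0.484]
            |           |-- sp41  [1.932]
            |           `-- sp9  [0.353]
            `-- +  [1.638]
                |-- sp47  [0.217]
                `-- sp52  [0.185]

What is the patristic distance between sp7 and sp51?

7.752

The path runs sp7 → … → MRCA → … → sp51; the MRCA is the node subtending (((sp19,((sp68,(sp51,sp61)),sp65)),sp38),((sp7,sp14,sp50),sp26),((sp23,(sp35,((sp36,sp17),sp66))),((sp74,((((sp22,sp71),sp39),sp13),(sp41,sp9))),(sp47,sp52)))).
Branch lengths along that path: 0.661 + 0.702 + 1.867 + 0.382 + 1.124 + 0.205 + 0.843 + 1.597 + 0.371 = 7.752.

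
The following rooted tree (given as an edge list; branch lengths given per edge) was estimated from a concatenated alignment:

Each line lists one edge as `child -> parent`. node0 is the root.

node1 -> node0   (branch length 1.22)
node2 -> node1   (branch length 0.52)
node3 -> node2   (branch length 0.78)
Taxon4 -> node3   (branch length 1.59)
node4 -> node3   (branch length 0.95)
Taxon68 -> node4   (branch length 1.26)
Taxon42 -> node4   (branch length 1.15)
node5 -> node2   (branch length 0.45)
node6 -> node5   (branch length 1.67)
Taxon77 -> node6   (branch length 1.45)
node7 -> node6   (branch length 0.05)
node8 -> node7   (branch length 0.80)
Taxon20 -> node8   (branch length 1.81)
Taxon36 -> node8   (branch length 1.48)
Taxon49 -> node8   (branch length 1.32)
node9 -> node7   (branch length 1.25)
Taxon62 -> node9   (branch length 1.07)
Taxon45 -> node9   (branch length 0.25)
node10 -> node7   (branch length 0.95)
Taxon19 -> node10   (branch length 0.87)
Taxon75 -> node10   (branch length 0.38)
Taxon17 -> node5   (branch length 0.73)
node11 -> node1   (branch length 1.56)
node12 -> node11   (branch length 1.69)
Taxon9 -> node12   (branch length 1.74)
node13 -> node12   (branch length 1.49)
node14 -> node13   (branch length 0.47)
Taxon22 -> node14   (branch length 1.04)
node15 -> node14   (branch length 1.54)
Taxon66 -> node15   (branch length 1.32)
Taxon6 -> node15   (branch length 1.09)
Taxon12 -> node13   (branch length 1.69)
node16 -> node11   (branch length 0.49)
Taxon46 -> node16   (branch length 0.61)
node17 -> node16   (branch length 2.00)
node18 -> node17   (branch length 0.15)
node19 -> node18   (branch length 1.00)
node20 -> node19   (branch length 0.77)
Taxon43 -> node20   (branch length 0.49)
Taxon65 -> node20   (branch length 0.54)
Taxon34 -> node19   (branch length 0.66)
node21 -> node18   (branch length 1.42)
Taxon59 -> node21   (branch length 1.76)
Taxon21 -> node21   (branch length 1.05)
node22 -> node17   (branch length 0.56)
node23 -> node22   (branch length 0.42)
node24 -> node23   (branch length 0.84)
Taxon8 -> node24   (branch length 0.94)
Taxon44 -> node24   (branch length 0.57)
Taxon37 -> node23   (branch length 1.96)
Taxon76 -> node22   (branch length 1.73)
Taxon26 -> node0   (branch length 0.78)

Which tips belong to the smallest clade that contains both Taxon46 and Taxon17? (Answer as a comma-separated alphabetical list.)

Tracing Taxon46: it sits inside (Taxon46,((((Taxon43,Taxon65),Taxon34),(Taxon59,Taxon21)),(((Taxon8,Taxon44),Taxon37),Taxon76))).
Tracing Taxon17: it sits inside ((Taxon77,((Taxon20,Taxon36,Taxon49),(Taxon62,Taxon45),(Taxon19,Taxon75))),Taxon17).
The smallest clade enclosing both is (((Taxon4,(Taxon68,Taxon42)),((Taxon77,((Taxon20,Taxon36,Taxon49),(Taxon62,Taxon45),(Taxon19,Taxon75))),Taxon17)),((Taxon9,((Taxon22,(Taxon66,Taxon6)),Taxon12)),(Taxon46,((((Taxon43,Taxon65),Taxon34),(Taxon59,Taxon21)),(((Taxon8,Taxon44),Taxon37),Taxon76))))); the answer is its 27 terminal taxa in alphabetical order.

Taxon12, Taxon17, Taxon19, Taxon20, Taxon21, Taxon22, Taxon34, Taxon36, Taxon37, Taxon4, Taxon42, Taxon43, Taxon44, Taxon45, Taxon46, Taxon49, Taxon59, Taxon6, Taxon62, Taxon65, Taxon66, Taxon68, Taxon75, Taxon76, Taxon77, Taxon8, Taxon9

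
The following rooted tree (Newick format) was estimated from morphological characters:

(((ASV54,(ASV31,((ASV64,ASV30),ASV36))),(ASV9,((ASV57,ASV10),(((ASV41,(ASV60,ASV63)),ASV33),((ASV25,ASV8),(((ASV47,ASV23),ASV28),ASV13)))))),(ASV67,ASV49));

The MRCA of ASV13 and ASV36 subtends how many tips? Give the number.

The MRCA of ASV13 and ASV36 is the node subtending ((ASV54,(ASV31,((ASV64,ASV30),ASV36))),(ASV9,((ASV57,ASV10),(((ASV41,(ASV60,ASV63)),ASV33),((ASV25,ASV8),(((ASV47,ASV23),ASV28),ASV13)))))).
That clade contains 18 terminal taxa: ASV10, ASV13, ASV23, ASV25, ASV28, ASV30, ASV31, ASV33, ASV36, ASV41, ASV47, ASV54, ASV57, ASV60, ASV63, ASV64, ASV8, ASV9.

18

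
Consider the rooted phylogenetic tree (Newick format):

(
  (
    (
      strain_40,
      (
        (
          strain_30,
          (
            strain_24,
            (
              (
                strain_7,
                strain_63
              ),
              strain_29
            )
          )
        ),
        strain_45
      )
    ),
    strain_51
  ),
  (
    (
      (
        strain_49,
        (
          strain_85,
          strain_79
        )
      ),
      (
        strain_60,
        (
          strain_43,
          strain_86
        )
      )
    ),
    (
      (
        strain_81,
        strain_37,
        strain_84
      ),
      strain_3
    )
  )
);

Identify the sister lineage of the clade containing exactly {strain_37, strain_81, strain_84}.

The clade containing exactly {strain_37, strain_81, strain_84} attaches to the tree at the node subtending ((strain_81,strain_37,strain_84),strain_3).
The other lineage descending from that same node — the sister group — is the single tip strain_3.

strain_3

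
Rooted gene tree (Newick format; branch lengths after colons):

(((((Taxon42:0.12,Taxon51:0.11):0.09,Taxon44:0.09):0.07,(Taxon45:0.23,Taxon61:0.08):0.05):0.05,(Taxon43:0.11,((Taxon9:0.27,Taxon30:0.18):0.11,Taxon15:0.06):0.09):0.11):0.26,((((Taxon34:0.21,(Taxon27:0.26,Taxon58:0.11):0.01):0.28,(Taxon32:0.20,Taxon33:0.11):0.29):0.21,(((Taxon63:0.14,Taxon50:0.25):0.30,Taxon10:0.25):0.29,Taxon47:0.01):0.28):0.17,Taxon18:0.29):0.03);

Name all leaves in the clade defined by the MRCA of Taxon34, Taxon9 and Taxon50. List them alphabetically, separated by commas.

Taxon10, Taxon15, Taxon18, Taxon27, Taxon30, Taxon32, Taxon33, Taxon34, Taxon42, Taxon43, Taxon44, Taxon45, Taxon47, Taxon50, Taxon51, Taxon58, Taxon61, Taxon63, Taxon9

Tracing Taxon34: it sits inside (Taxon34,(Taxon27,Taxon58)).
Tracing Taxon9: it sits inside (Taxon9,Taxon30).
Tracing Taxon50: it sits inside (Taxon63,Taxon50).
The smallest clade enclosing all 3 is the whole tree (their MRCA is the root), so the answer is all 19 tips in alphabetical order.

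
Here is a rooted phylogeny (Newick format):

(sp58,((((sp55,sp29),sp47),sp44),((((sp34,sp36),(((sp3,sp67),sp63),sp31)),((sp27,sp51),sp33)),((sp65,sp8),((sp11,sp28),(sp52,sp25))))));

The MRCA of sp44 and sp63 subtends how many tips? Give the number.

19

The MRCA of sp44 and sp63 is the node subtending ((((sp55,sp29),sp47),sp44),((((sp34,sp36),(((sp3,sp67),sp63),sp31)),((sp27,sp51),sp33)),((sp65,sp8),((sp11,sp28),(sp52,sp25))))).
That clade contains 19 terminal taxa: sp11, sp25, sp27, sp28, sp29, sp3, sp31, sp33, sp34, sp36, sp44, sp47, sp51, sp52, sp55, sp63, sp65, sp67, sp8.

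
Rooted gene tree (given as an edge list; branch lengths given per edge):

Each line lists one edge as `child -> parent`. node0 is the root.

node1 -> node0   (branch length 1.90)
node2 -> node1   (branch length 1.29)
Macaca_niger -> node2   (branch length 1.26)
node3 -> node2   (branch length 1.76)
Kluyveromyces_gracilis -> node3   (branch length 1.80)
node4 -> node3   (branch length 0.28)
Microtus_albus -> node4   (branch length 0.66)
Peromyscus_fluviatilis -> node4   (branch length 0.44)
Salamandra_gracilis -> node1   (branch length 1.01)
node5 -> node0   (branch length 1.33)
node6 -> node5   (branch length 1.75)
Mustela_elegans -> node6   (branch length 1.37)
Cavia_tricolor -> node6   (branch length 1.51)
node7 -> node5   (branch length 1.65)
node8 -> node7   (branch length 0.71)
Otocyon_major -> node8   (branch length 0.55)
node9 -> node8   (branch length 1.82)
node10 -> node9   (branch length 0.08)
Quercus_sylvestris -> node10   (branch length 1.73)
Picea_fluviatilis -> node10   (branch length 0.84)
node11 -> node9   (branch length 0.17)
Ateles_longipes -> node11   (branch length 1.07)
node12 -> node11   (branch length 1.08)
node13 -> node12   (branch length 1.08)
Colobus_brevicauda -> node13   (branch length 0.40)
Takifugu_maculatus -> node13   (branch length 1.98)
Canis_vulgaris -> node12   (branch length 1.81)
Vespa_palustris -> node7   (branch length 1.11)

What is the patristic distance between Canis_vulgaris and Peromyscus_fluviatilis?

14.24

The path runs Canis_vulgaris → … → MRCA → … → Peromyscus_fluviatilis; the MRCA is the root of the tree.
Branch lengths along that path: 1.81 + 1.08 + 0.17 + 1.82 + 0.71 + 1.65 + 1.33 + 1.90 + 1.29 + 1.76 + 0.28 + 0.44 = 14.24.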